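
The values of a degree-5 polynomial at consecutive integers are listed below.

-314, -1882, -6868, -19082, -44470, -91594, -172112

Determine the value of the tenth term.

First differences: -1568  -4986  -12214  -25388  -47124  -80518
Second differences: -3418  -7228  -13174  -21736  -33394
Third differences: -3810  -5946  -8562  -11658
Fourth differences: -2136  -2616  -3096
Fifth differences: -480  -480
Constant fifth difference = -480, so extend:
-3096 − 480 = -3576;  -11658 − 3576 = -15234;  -33394 − 15234 = -48628;  -80518 − 48628 = -129146;  -172112 − 129146 = -301258
-3576 − 480 = -4056;  -15234 − 4056 = -19290;  -48628 − 19290 = -67918;  -129146 − 67918 = -197064;  -301258 − 197064 = -498322
-4056 − 480 = -4536;  -19290 − 4536 = -23826;  -67918 − 23826 = -91744;  -197064 − 91744 = -288808;  -498322 − 288808 = -787130

-787130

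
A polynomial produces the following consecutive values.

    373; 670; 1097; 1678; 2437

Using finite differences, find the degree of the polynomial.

First differences: 297, 427, 581, 759
Second differences: 130, 154, 178
Third differences: 24, 24
The third differences are constant, so the polynomial has degree 3.

3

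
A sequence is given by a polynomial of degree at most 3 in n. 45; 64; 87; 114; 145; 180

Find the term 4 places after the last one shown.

First differences: 19  23  27  31  35
Second differences: 4  4  4  4
The second differences are constant (4).
35 + 4 = 39;  180 + 39 = 219
39 + 4 = 43;  219 + 43 = 262
43 + 4 = 47;  262 + 47 = 309
47 + 4 = 51;  309 + 51 = 360

360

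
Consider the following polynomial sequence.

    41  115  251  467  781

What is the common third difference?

18

Δ: 74, 136, 216, 314
Δ²: 62, 80, 98
Δ³: 18, 18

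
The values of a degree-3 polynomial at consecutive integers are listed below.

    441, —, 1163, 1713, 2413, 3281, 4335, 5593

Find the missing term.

745

Using the last 6 terms:
Δ: 550, 700, 868, 1054, 1258
Δ²: 150, 168, 186, 204
Δ³: 18, 18, 18
Constant third difference = 18.
Extend backward: 150 − 18 = 132;  550 − 132 = 418;  1163 − 418 = 745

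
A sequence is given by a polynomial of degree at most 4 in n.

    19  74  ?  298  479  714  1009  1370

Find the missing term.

165

Using the last 5 terms:
First differences: 181  235  295  361
Second differences: 54  60  66
Third differences: 6  6
Constant third difference = 6.
Extend backward: 54 − 6 = 48;  181 − 48 = 133;  298 − 133 = 165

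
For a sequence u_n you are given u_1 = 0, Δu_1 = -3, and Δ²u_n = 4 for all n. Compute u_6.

25

Build the table forward from the leading diagonal:
Δ²: 4  4  4  4  4  4
Δ: -3  1  5  9  13  17
u: 0  -3  -2  3  12  25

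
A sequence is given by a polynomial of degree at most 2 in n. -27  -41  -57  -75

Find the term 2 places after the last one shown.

-117

-14, -16, -18
-2, -2
The second differences are constant (-2).
-18 − 2 = -20;  -75 − 20 = -95
-20 − 2 = -22;  -95 − 22 = -117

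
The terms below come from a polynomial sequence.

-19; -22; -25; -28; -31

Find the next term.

Δ: -3 , -3 , -3 , -3
First differences constant at -3.
-31 − 3 = -34

-34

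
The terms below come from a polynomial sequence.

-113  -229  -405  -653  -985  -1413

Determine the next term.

-1949

First differences: -116, -176, -248, -332, -428
Second differences: -60, -72, -84, -96
Third differences: -12, -12, -12
Constant third difference = -12, so extend:
-96 − 12 = -108;  -428 − 108 = -536;  -1413 − 536 = -1949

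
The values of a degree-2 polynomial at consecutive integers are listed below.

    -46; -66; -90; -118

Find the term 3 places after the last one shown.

-226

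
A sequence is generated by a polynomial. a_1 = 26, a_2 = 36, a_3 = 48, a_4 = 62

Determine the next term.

78

First differences: 10, 12, 14
Second differences: 2, 2
The second differences are constant (2).
14 + 2 = 16;  62 + 16 = 78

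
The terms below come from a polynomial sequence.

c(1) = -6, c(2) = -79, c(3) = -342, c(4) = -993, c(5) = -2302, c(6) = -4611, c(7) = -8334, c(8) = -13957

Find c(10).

Δ: -73 , -263 , -651 , -1309 , -2309 , -3723 , -5623
Δ²: -190 , -388 , -658 , -1000 , -1414 , -1900
Δ³: -198 , -270 , -342 , -414 , -486
Δ⁴: -72 , -72 , -72 , -72
The fourth differences are constant (-72).
-486 − 72 = -558;  -1900 − 558 = -2458;  -5623 − 2458 = -8081;  -13957 − 8081 = -22038
-558 − 72 = -630;  -2458 − 630 = -3088;  -8081 − 3088 = -11169;  -22038 − 11169 = -33207

-33207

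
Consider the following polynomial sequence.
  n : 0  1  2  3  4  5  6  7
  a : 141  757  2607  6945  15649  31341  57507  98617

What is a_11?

616  1850  4338  8704  15692  26166  41110
1234  2488  4366  6988  10474  14944
1254  1878  2622  3486  4470
624  744  864  984
120  120  120
Fifth differences constant at 120.
984 + 120 = 1104;  4470 + 1104 = 5574;  14944 + 5574 = 20518;  41110 + 20518 = 61628;  98617 + 61628 = 160245
1104 + 120 = 1224;  5574 + 1224 = 6798;  20518 + 6798 = 27316;  61628 + 27316 = 88944;  160245 + 88944 = 249189
1224 + 120 = 1344;  6798 + 1344 = 8142;  27316 + 8142 = 35458;  88944 + 35458 = 124402;  249189 + 124402 = 373591
1344 + 120 = 1464;  8142 + 1464 = 9606;  35458 + 9606 = 45064;  124402 + 45064 = 169466;  373591 + 169466 = 543057

543057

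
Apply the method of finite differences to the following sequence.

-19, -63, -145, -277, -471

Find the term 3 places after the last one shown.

-1545

Δ: -44, -82, -132, -194
Δ²: -38, -50, -62
Δ³: -12, -12
Constant third difference = -12, so extend:
-62 − 12 = -74;  -194 − 74 = -268;  -471 − 268 = -739
-74 − 12 = -86;  -268 − 86 = -354;  -739 − 354 = -1093
-86 − 12 = -98;  -354 − 98 = -452;  -1093 − 452 = -1545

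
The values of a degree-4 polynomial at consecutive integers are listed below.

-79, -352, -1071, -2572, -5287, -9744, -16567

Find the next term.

First differences: -273, -719, -1501, -2715, -4457, -6823
Second differences: -446, -782, -1214, -1742, -2366
Third differences: -336, -432, -528, -624
Fourth differences: -96, -96, -96
Constant fourth difference = -96, so extend:
-624 − 96 = -720;  -2366 − 720 = -3086;  -6823 − 3086 = -9909;  -16567 − 9909 = -26476

-26476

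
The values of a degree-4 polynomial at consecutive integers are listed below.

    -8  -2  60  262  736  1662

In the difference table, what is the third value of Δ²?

272

First differences: 6, 62, 202, 474, 926
Second differences: 56, 140, 272, 452
Third differences: 84, 132, 180
Fourth differences: 48, 48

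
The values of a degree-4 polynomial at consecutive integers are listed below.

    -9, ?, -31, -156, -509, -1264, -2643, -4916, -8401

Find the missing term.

Using the last 7 terms:
D1: -125  -353  -755  -1379  -2273  -3485
D2: -228  -402  -624  -894  -1212
D3: -174  -222  -270  -318
D4: -48  -48  -48
Constant fourth difference = -48.
Extend backward: -174 + 48 = -126;  -228 + 126 = -102;  -125 + 102 = -23;  -31 + 23 = -8

-8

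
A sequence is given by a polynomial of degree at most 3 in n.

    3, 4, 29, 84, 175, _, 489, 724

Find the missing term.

Using the first 5 terms:
1  25  55  91
24  30  36
6  6
Constant third difference = 6.
Extend forward: 36 + 6 = 42;  91 + 42 = 133;  175 + 133 = 308

308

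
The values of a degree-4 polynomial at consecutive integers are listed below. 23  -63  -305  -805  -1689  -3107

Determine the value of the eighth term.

-8265

D1: -86, -242, -500, -884, -1418
D2: -156, -258, -384, -534
D3: -102, -126, -150
D4: -24, -24
The fourth differences are constant (-24).
-150 − 24 = -174;  -534 − 174 = -708;  -1418 − 708 = -2126;  -3107 − 2126 = -5233
-174 − 24 = -198;  -708 − 198 = -906;  -2126 − 906 = -3032;  -5233 − 3032 = -8265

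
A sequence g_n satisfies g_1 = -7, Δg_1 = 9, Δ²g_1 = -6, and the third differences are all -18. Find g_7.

Build the table forward from the leading diagonal:
D3: -18, -18, -18, -18, -18, -18, -18
D2: -6, -24, -42, -60, -78, -96, -114
D1: 9, 3, -21, -63, -123, -201, -297
g: -7, 2, 5, -16, -79, -202, -403

-403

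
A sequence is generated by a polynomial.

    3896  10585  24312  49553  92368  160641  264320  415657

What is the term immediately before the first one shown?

1113

D1: 6689  13727  25241  42815  68273  103679  151337
D2: 7038  11514  17574  25458  35406  47658
D3: 4476  6060  7884  9948  12252
D4: 1584  1824  2064  2304
D5: 240  240  240
The fifth differences are constant at 240.
Work back: 1584 − 240 = 1344;  4476 − 1344 = 3132;  7038 − 3132 = 3906;  6689 − 3906 = 2783;  3896 − 2783 = 1113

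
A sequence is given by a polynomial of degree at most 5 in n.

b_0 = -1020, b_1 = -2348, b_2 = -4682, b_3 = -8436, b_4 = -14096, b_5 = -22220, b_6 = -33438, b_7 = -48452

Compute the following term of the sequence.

-68036

Δ: -1328, -2334, -3754, -5660, -8124, -11218, -15014
Δ²: -1006, -1420, -1906, -2464, -3094, -3796
Δ³: -414, -486, -558, -630, -702
Δ⁴: -72, -72, -72, -72
The fourth differences are constant (-72).
-702 − 72 = -774;  -3796 − 774 = -4570;  -15014 − 4570 = -19584;  -48452 − 19584 = -68036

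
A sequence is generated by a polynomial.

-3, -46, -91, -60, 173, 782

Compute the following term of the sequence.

1989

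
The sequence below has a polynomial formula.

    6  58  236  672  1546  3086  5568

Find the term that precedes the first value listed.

-4

D1: 52, 178, 436, 874, 1540, 2482
D2: 126, 258, 438, 666, 942
D3: 132, 180, 228, 276
D4: 48, 48, 48
The fourth differences are constant at 48.
Work back: 132 − 48 = 84;  126 − 84 = 42;  52 − 42 = 10;  6 − 10 = -4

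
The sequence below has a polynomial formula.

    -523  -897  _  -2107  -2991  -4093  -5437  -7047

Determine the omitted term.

-1417

Using the last 5 terms:
-884  -1102  -1344  -1610
-218  -242  -266
-24  -24
Constant third difference = -24.
Extend backward: -218 + 24 = -194;  -884 + 194 = -690;  -2107 + 690 = -1417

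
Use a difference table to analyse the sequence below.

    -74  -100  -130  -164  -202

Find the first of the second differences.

-4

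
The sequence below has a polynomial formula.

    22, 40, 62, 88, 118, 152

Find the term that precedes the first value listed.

D1: 18, 22, 26, 30, 34
D2: 4, 4, 4, 4
The second differences are constant at 4.
Work back: 18 − 4 = 14;  22 − 14 = 8

8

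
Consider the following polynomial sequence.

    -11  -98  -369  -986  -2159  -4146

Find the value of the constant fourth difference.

-48

Δ: -87, -271, -617, -1173, -1987
Δ²: -184, -346, -556, -814
Δ³: -162, -210, -258
Δ⁴: -48, -48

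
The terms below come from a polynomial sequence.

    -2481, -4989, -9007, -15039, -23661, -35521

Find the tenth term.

D1: -2508  -4018  -6032  -8622  -11860
D2: -1510  -2014  -2590  -3238
D3: -504  -576  -648
D4: -72  -72
The fourth differences are constant (-72).
-648 − 72 = -720;  -3238 − 720 = -3958;  -11860 − 3958 = -15818;  -35521 − 15818 = -51339
-720 − 72 = -792;  -3958 − 792 = -4750;  -15818 − 4750 = -20568;  -51339 − 20568 = -71907
-792 − 72 = -864;  -4750 − 864 = -5614;  -20568 − 5614 = -26182;  -71907 − 26182 = -98089
-864 − 72 = -936;  -5614 − 936 = -6550;  -26182 − 6550 = -32732;  -98089 − 32732 = -130821

-130821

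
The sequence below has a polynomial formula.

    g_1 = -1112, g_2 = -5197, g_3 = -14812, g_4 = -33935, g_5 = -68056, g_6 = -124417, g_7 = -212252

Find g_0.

149

-4085  -9615  -19123  -34121  -56361  -87835
-5530  -9508  -14998  -22240  -31474
-3978  -5490  -7242  -9234
-1512  -1752  -1992
-240  -240
The fifth differences are constant at -240.
Work back: -1512 + 240 = -1272;  -3978 + 1272 = -2706;  -5530 + 2706 = -2824;  -4085 + 2824 = -1261;  -1112 + 1261 = 149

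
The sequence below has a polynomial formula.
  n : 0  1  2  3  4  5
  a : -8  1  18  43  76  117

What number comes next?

166

First differences: 9, 17, 25, 33, 41
Second differences: 8, 8, 8, 8
The second differences are constant (8).
41 + 8 = 49;  117 + 49 = 166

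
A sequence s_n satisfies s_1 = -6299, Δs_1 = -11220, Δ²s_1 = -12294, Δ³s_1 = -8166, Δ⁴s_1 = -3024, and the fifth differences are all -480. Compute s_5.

Build the table forward from the leading diagonal:
Fifth differences: -480  -480  -480  -480  -480
Fourth differences: -3024  -3504  -3984  -4464  -4944
Third differences: -8166  -11190  -14694  -18678  -23142
Second differences: -12294  -20460  -31650  -46344  -65022
First differences: -11220  -23514  -43974  -75624  -121968
s: -6299  -17519  -41033  -85007  -160631

-160631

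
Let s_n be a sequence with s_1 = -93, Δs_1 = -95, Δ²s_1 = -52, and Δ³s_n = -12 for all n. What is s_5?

-833

Build the table forward from the leading diagonal:
Third differences: -12, -12, -12, -12, -12
Second differences: -52, -64, -76, -88, -100
First differences: -95, -147, -211, -287, -375
s: -93, -188, -335, -546, -833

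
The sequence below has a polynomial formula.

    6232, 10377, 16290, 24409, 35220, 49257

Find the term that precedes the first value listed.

3465

4145  5913  8119  10811  14037
1768  2206  2692  3226
438  486  534
48  48
The fourth differences are constant at 48.
Work back: 438 − 48 = 390;  1768 − 390 = 1378;  4145 − 1378 = 2767;  6232 − 2767 = 3465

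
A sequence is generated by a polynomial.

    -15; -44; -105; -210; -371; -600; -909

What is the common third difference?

-12

First differences: -29, -61, -105, -161, -229, -309
Second differences: -32, -44, -56, -68, -80
Third differences: -12, -12, -12, -12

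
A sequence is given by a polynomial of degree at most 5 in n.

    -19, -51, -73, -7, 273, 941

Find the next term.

First differences: -32  -22  66  280  668
Second differences: 10  88  214  388
Third differences: 78  126  174
Fourth differences: 48  48
Fourth differences constant at 48.
174 + 48 = 222;  388 + 222 = 610;  668 + 610 = 1278;  941 + 1278 = 2219

2219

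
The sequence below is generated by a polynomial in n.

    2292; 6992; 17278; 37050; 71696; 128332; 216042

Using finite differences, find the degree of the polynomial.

5

D1: 4700, 10286, 19772, 34646, 56636, 87710
D2: 5586, 9486, 14874, 21990, 31074
D3: 3900, 5388, 7116, 9084
D4: 1488, 1728, 1968
D5: 240, 240
The fifth differences are constant, so the polynomial has degree 5.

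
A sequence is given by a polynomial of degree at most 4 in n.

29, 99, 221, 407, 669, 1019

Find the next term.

1469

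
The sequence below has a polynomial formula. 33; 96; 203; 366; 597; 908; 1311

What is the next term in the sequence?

1818

D1: 63, 107, 163, 231, 311, 403
D2: 44, 56, 68, 80, 92
D3: 12, 12, 12, 12
Constant third difference = 12, so extend:
92 + 12 = 104;  403 + 104 = 507;  1311 + 507 = 1818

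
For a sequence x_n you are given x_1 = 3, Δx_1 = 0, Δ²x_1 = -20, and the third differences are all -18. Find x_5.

-189

Build the table forward from the leading diagonal:
Δ³: -18  -18  -18  -18  -18
Δ²: -20  -38  -56  -74  -92
Δ: 0  -20  -58  -114  -188
x: 3  3  -17  -75  -189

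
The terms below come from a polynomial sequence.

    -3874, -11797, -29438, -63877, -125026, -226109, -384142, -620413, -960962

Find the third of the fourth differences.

-3792

D1: -7923, -17641, -34439, -61149, -101083, -158033, -236271, -340549
D2: -9718, -16798, -26710, -39934, -56950, -78238, -104278
D3: -7080, -9912, -13224, -17016, -21288, -26040
D4: -2832, -3312, -3792, -4272, -4752
D5: -480, -480, -480, -480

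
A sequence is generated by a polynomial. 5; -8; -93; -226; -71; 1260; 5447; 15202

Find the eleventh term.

D1: -13  -85  -133  155  1331  4187  9755
D2: -72  -48  288  1176  2856  5568
D3: 24  336  888  1680  2712
D4: 312  552  792  1032
D5: 240  240  240
The fifth differences are constant (240).
1032 + 240 = 1272;  2712 + 1272 = 3984;  5568 + 3984 = 9552;  9755 + 9552 = 19307;  15202 + 19307 = 34509
1272 + 240 = 1512;  3984 + 1512 = 5496;  9552 + 5496 = 15048;  19307 + 15048 = 34355;  34509 + 34355 = 68864
1512 + 240 = 1752;  5496 + 1752 = 7248;  15048 + 7248 = 22296;  34355 + 22296 = 56651;  68864 + 56651 = 125515

125515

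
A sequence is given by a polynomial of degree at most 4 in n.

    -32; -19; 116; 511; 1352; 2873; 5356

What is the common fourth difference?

48

Δ: 13, 135, 395, 841, 1521, 2483
Δ²: 122, 260, 446, 680, 962
Δ³: 138, 186, 234, 282
Δ⁴: 48, 48, 48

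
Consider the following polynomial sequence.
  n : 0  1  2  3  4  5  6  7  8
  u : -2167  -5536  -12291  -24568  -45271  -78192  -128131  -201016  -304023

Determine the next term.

-445696

First differences: -3369 , -6755 , -12277 , -20703 , -32921 , -49939 , -72885 , -103007
Second differences: -3386 , -5522 , -8426 , -12218 , -17018 , -22946 , -30122
Third differences: -2136 , -2904 , -3792 , -4800 , -5928 , -7176
Fourth differences: -768 , -888 , -1008 , -1128 , -1248
Fifth differences: -120 , -120 , -120 , -120
Fifth differences constant at -120.
-1248 − 120 = -1368;  -7176 − 1368 = -8544;  -30122 − 8544 = -38666;  -103007 − 38666 = -141673;  -304023 − 141673 = -445696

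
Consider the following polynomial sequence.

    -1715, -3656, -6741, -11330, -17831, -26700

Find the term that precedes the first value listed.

-1941, -3085, -4589, -6501, -8869
-1144, -1504, -1912, -2368
-360, -408, -456
-48, -48
The fourth differences are constant at -48.
Work back: -360 + 48 = -312;  -1144 + 312 = -832;  -1941 + 832 = -1109;  -1715 + 1109 = -606

-606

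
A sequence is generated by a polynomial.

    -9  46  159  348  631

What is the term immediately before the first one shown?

55, 113, 189, 283
58, 76, 94
18, 18
The third differences are constant at 18.
Work back: 58 − 18 = 40;  55 − 40 = 15;  -9 − 15 = -24

-24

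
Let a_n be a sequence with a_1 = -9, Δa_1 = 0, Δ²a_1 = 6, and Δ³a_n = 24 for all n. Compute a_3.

-3

Build the table forward from the leading diagonal:
Δ³: 24, 24, 24
Δ²: 6, 30, 54
Δ: 0, 6, 36
a: -9, -9, -3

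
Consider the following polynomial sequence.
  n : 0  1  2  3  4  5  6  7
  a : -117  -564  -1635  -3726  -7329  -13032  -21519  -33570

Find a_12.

-447, -1071, -2091, -3603, -5703, -8487, -12051
-624, -1020, -1512, -2100, -2784, -3564
-396, -492, -588, -684, -780
-96, -96, -96, -96
Fourth differences constant at -96.
-780 − 96 = -876;  -3564 − 876 = -4440;  -12051 − 4440 = -16491;  -33570 − 16491 = -50061
-876 − 96 = -972;  -4440 − 972 = -5412;  -16491 − 5412 = -21903;  -50061 − 21903 = -71964
-972 − 96 = -1068;  -5412 − 1068 = -6480;  -21903 − 6480 = -28383;  -71964 − 28383 = -100347
-1068 − 96 = -1164;  -6480 − 1164 = -7644;  -28383 − 7644 = -36027;  -100347 − 36027 = -136374
-1164 − 96 = -1260;  -7644 − 1260 = -8904;  -36027 − 8904 = -44931;  -136374 − 44931 = -181305

-181305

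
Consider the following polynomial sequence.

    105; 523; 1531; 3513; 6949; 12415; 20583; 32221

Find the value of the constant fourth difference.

Δ: 418, 1008, 1982, 3436, 5466, 8168, 11638
Δ²: 590, 974, 1454, 2030, 2702, 3470
Δ³: 384, 480, 576, 672, 768
Δ⁴: 96, 96, 96, 96

96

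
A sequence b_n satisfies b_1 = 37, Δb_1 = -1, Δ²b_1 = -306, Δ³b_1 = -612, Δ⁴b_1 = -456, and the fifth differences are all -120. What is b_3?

-271

Build the table forward from the leading diagonal:
D5: -120, -120, -120
D4: -456, -576, -696
D3: -612, -1068, -1644
D2: -306, -918, -1986
D1: -1, -307, -1225
b: 37, 36, -271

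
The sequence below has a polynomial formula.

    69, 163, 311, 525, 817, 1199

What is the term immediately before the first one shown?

D1: 94, 148, 214, 292, 382
D2: 54, 66, 78, 90
D3: 12, 12, 12
The third differences are constant at 12.
Work back: 54 − 12 = 42;  94 − 42 = 52;  69 − 52 = 17

17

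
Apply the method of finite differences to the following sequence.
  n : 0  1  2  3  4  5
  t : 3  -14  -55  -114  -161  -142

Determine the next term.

21

First differences: -17, -41, -59, -47, 19
Second differences: -24, -18, 12, 66
Third differences: 6, 30, 54
Fourth differences: 24, 24
Constant fourth difference = 24, so extend:
54 + 24 = 78;  66 + 78 = 144;  19 + 144 = 163;  -142 + 163 = 21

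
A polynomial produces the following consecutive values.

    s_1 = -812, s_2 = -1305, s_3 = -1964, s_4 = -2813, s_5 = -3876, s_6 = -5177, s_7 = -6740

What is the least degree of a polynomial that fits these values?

D1: -493, -659, -849, -1063, -1301, -1563
D2: -166, -190, -214, -238, -262
D3: -24, -24, -24, -24
The third differences are constant, so the polynomial has degree 3.

3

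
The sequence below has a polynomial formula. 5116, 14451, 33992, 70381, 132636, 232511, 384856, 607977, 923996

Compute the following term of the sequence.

1359211

Δ: 9335  19541  36389  62255  99875  152345  223121  316019
Δ²: 10206  16848  25866  37620  52470  70776  92898
Δ³: 6642  9018  11754  14850  18306  22122
Δ⁴: 2376  2736  3096  3456  3816
Δ⁵: 360  360  360  360
The fifth differences are constant (360).
3816 + 360 = 4176;  22122 + 4176 = 26298;  92898 + 26298 = 119196;  316019 + 119196 = 435215;  923996 + 435215 = 1359211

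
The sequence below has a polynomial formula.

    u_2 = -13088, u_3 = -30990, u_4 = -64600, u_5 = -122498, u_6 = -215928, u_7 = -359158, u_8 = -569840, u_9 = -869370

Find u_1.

-4618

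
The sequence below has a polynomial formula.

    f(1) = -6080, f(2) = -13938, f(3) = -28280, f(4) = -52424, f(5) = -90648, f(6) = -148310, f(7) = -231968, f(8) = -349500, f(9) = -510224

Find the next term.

-725018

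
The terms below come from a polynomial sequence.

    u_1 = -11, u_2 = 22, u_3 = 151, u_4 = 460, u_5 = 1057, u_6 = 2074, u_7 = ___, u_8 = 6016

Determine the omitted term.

3667

Using the first 6 terms:
Δ: 33  129  309  597  1017
Δ²: 96  180  288  420
Δ³: 84  108  132
Δ⁴: 24  24
Constant fourth difference = 24.
Extend forward: 132 + 24 = 156;  420 + 156 = 576;  1017 + 576 = 1593;  2074 + 1593 = 3667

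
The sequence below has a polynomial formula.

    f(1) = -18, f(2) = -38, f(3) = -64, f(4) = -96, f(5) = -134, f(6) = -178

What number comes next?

-228

Δ: -20, -26, -32, -38, -44
Δ²: -6, -6, -6, -6
Constant second difference = -6, so extend:
-44 − 6 = -50;  -178 − 50 = -228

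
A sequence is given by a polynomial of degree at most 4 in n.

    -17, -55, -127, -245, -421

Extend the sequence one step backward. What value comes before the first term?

Δ: -38, -72, -118, -176
Δ²: -34, -46, -58
Δ³: -12, -12
The third differences are constant at -12.
Work back: -34 + 12 = -22;  -38 + 22 = -16;  -17 + 16 = -1

-1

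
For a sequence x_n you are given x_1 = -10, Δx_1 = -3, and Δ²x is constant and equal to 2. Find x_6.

Build the table forward from the leading diagonal:
Second differences: 2  2  2  2  2  2
First differences: -3  -1  1  3  5  7
x: -10  -13  -14  -13  -10  -5

-5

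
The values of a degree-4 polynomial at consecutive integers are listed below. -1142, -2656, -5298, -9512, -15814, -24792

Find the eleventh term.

-135442

First differences: -1514  -2642  -4214  -6302  -8978
Second differences: -1128  -1572  -2088  -2676
Third differences: -444  -516  -588
Fourth differences: -72  -72
The fourth differences are constant (-72).
-588 − 72 = -660;  -2676 − 660 = -3336;  -8978 − 3336 = -12314;  -24792 − 12314 = -37106
-660 − 72 = -732;  -3336 − 732 = -4068;  -12314 − 4068 = -16382;  -37106 − 16382 = -53488
-732 − 72 = -804;  -4068 − 804 = -4872;  -16382 − 4872 = -21254;  -53488 − 21254 = -74742
-804 − 72 = -876;  -4872 − 876 = -5748;  -21254 − 5748 = -27002;  -74742 − 27002 = -101744
-876 − 72 = -948;  -5748 − 948 = -6696;  -27002 − 6696 = -33698;  -101744 − 33698 = -135442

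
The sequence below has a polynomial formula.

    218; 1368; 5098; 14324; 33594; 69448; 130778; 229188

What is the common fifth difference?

360

Δ: 1150, 3730, 9226, 19270, 35854, 61330, 98410
Δ²: 2580, 5496, 10044, 16584, 25476, 37080
Δ³: 2916, 4548, 6540, 8892, 11604
Δ⁴: 1632, 1992, 2352, 2712
Δ⁵: 360, 360, 360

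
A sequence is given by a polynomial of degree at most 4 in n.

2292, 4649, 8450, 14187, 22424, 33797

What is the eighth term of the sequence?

68855

D1: 2357, 3801, 5737, 8237, 11373
D2: 1444, 1936, 2500, 3136
D3: 492, 564, 636
D4: 72, 72
Fourth differences constant at 72.
636 + 72 = 708;  3136 + 708 = 3844;  11373 + 3844 = 15217;  33797 + 15217 = 49014
708 + 72 = 780;  3844 + 780 = 4624;  15217 + 4624 = 19841;  49014 + 19841 = 68855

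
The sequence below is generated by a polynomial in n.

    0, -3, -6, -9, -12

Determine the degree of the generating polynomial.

1

-3, -3, -3, -3
The first differences are constant, so the polynomial has degree 1.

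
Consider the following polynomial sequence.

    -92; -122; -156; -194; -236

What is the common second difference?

-4

Δ: -30, -34, -38, -42
Δ²: -4, -4, -4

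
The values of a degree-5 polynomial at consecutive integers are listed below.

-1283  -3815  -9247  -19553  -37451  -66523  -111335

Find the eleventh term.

-580463

Δ: -2532  -5432  -10306  -17898  -29072  -44812
Δ²: -2900  -4874  -7592  -11174  -15740
Δ³: -1974  -2718  -3582  -4566
Δ⁴: -744  -864  -984
Δ⁵: -120  -120
Fifth differences constant at -120.
-984 − 120 = -1104;  -4566 − 1104 = -5670;  -15740 − 5670 = -21410;  -44812 − 21410 = -66222;  -111335 − 66222 = -177557
-1104 − 120 = -1224;  -5670 − 1224 = -6894;  -21410 − 6894 = -28304;  -66222 − 28304 = -94526;  -177557 − 94526 = -272083
-1224 − 120 = -1344;  -6894 − 1344 = -8238;  -28304 − 8238 = -36542;  -94526 − 36542 = -131068;  -272083 − 131068 = -403151
-1344 − 120 = -1464;  -8238 − 1464 = -9702;  -36542 − 9702 = -46244;  -131068 − 46244 = -177312;  -403151 − 177312 = -580463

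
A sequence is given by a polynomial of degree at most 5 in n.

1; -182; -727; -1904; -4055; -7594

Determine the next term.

Δ: -183, -545, -1177, -2151, -3539
Δ²: -362, -632, -974, -1388
Δ³: -270, -342, -414
Δ⁴: -72, -72
The fourth differences are constant (-72).
-414 − 72 = -486;  -1388 − 486 = -1874;  -3539 − 1874 = -5413;  -7594 − 5413 = -13007

-13007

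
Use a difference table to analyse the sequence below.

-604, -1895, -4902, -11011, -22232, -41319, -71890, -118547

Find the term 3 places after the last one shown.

-418334

Δ: -1291, -3007, -6109, -11221, -19087, -30571, -46657
Δ²: -1716, -3102, -5112, -7866, -11484, -16086
Δ³: -1386, -2010, -2754, -3618, -4602
Δ⁴: -624, -744, -864, -984
Δ⁵: -120, -120, -120
The fifth differences are constant (-120).
-984 − 120 = -1104;  -4602 − 1104 = -5706;  -16086 − 5706 = -21792;  -46657 − 21792 = -68449;  -118547 − 68449 = -186996
-1104 − 120 = -1224;  -5706 − 1224 = -6930;  -21792 − 6930 = -28722;  -68449 − 28722 = -97171;  -186996 − 97171 = -284167
-1224 − 120 = -1344;  -6930 − 1344 = -8274;  -28722 − 8274 = -36996;  -97171 − 36996 = -134167;  -284167 − 134167 = -418334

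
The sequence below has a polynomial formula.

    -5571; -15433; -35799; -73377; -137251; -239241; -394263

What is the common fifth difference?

-360

D1: -9862, -20366, -37578, -63874, -101990, -155022
D2: -10504, -17212, -26296, -38116, -53032
D3: -6708, -9084, -11820, -14916
D4: -2376, -2736, -3096
D5: -360, -360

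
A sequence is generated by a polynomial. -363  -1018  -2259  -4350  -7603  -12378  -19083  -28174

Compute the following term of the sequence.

-655, -1241, -2091, -3253, -4775, -6705, -9091
-586, -850, -1162, -1522, -1930, -2386
-264, -312, -360, -408, -456
-48, -48, -48, -48
The fourth differences are constant (-48).
-456 − 48 = -504;  -2386 − 504 = -2890;  -9091 − 2890 = -11981;  -28174 − 11981 = -40155

-40155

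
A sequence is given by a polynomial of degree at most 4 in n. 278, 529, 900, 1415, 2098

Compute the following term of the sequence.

Δ: 251 , 371 , 515 , 683
Δ²: 120 , 144 , 168
Δ³: 24 , 24
Constant third difference = 24, so extend:
168 + 24 = 192;  683 + 192 = 875;  2098 + 875 = 2973

2973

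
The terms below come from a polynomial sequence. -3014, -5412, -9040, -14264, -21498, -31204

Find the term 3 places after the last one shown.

-2398  -3628  -5224  -7234  -9706
-1230  -1596  -2010  -2472
-366  -414  -462
-48  -48
Constant fourth difference = -48, so extend:
-462 − 48 = -510;  -2472 − 510 = -2982;  -9706 − 2982 = -12688;  -31204 − 12688 = -43892
-510 − 48 = -558;  -2982 − 558 = -3540;  -12688 − 3540 = -16228;  -43892 − 16228 = -60120
-558 − 48 = -606;  -3540 − 606 = -4146;  -16228 − 4146 = -20374;  -60120 − 20374 = -80494

-80494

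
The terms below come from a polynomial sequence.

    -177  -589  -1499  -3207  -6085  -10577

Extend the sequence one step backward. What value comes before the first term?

-35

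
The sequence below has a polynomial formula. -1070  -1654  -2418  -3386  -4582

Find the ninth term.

Δ: -584, -764, -968, -1196
Δ²: -180, -204, -228
Δ³: -24, -24
Constant third difference = -24, so extend:
-228 − 24 = -252;  -1196 − 252 = -1448;  -4582 − 1448 = -6030
-252 − 24 = -276;  -1448 − 276 = -1724;  -6030 − 1724 = -7754
-276 − 24 = -300;  -1724 − 300 = -2024;  -7754 − 2024 = -9778
-300 − 24 = -324;  -2024 − 324 = -2348;  -9778 − 2348 = -12126

-12126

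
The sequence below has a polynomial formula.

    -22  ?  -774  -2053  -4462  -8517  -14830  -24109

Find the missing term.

Using the last 6 terms:
First differences: -1279, -2409, -4055, -6313, -9279
Second differences: -1130, -1646, -2258, -2966
Third differences: -516, -612, -708
Fourth differences: -96, -96
Constant fourth difference = -96.
Extend backward: -516 + 96 = -420;  -1130 + 420 = -710;  -1279 + 710 = -569;  -774 + 569 = -205

-205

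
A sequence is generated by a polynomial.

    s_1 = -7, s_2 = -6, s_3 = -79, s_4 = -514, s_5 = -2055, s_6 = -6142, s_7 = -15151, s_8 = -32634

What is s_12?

-312946

1 , -73 , -435 , -1541 , -4087 , -9009 , -17483
-74 , -362 , -1106 , -2546 , -4922 , -8474
-288 , -744 , -1440 , -2376 , -3552
-456 , -696 , -936 , -1176
-240 , -240 , -240
Constant fifth difference = -240, so extend:
-1176 − 240 = -1416;  -3552 − 1416 = -4968;  -8474 − 4968 = -13442;  -17483 − 13442 = -30925;  -32634 − 30925 = -63559
-1416 − 240 = -1656;  -4968 − 1656 = -6624;  -13442 − 6624 = -20066;  -30925 − 20066 = -50991;  -63559 − 50991 = -114550
-1656 − 240 = -1896;  -6624 − 1896 = -8520;  -20066 − 8520 = -28586;  -50991 − 28586 = -79577;  -114550 − 79577 = -194127
-1896 − 240 = -2136;  -8520 − 2136 = -10656;  -28586 − 10656 = -39242;  -79577 − 39242 = -118819;  -194127 − 118819 = -312946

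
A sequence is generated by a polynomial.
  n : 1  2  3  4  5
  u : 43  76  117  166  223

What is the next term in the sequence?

First differences: 33 , 41 , 49 , 57
Second differences: 8 , 8 , 8
Second differences constant at 8.
57 + 8 = 65;  223 + 65 = 288

288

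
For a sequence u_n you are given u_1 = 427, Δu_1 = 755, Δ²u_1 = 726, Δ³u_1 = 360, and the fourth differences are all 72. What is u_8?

Build the table forward from the leading diagonal:
D4: 72, 72, 72, 72, 72, 72, 72, 72
D3: 360, 432, 504, 576, 648, 720, 792, 864
D2: 726, 1086, 1518, 2022, 2598, 3246, 3966, 4758
D1: 755, 1481, 2567, 4085, 6107, 8705, 11951, 15917
u: 427, 1182, 2663, 5230, 9315, 15422, 24127, 36078

36078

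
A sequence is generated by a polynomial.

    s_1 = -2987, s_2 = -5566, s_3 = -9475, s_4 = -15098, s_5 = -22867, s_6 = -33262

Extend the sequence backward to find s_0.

-2579, -3909, -5623, -7769, -10395
-1330, -1714, -2146, -2626
-384, -432, -480
-48, -48
The fourth differences are constant at -48.
Work back: -384 + 48 = -336;  -1330 + 336 = -994;  -2579 + 994 = -1585;  -2987 + 1585 = -1402

-1402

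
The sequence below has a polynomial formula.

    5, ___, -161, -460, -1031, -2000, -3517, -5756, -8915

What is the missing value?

Using the last 7 terms:
D1: -299, -571, -969, -1517, -2239, -3159
D2: -272, -398, -548, -722, -920
D3: -126, -150, -174, -198
D4: -24, -24, -24
Constant fourth difference = -24.
Extend backward: -126 + 24 = -102;  -272 + 102 = -170;  -299 + 170 = -129;  -161 + 129 = -32

-32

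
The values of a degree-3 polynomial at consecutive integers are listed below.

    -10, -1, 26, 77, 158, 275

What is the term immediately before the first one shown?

-7

9, 27, 51, 81, 117
18, 24, 30, 36
6, 6, 6
The third differences are constant at 6.
Work back: 18 − 6 = 12;  9 − 12 = -3;  -10 + 3 = -7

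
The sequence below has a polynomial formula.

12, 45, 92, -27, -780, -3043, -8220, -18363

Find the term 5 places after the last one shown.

-275868

First differences: 33, 47, -119, -753, -2263, -5177, -10143
Second differences: 14, -166, -634, -1510, -2914, -4966
Third differences: -180, -468, -876, -1404, -2052
Fourth differences: -288, -408, -528, -648
Fifth differences: -120, -120, -120
The fifth differences are constant (-120).
-648 − 120 = -768;  -2052 − 768 = -2820;  -4966 − 2820 = -7786;  -10143 − 7786 = -17929;  -18363 − 17929 = -36292
-768 − 120 = -888;  -2820 − 888 = -3708;  -7786 − 3708 = -11494;  -17929 − 11494 = -29423;  -36292 − 29423 = -65715
-888 − 120 = -1008;  -3708 − 1008 = -4716;  -11494 − 4716 = -16210;  -29423 − 16210 = -45633;  -65715 − 45633 = -111348
-1008 − 120 = -1128;  -4716 − 1128 = -5844;  -16210 − 5844 = -22054;  -45633 − 22054 = -67687;  -111348 − 67687 = -179035
-1128 − 120 = -1248;  -5844 − 1248 = -7092;  -22054 − 7092 = -29146;  -67687 − 29146 = -96833;  -179035 − 96833 = -275868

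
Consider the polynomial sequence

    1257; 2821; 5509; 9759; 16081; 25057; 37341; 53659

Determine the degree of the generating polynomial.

First differences: 1564, 2688, 4250, 6322, 8976, 12284, 16318
Second differences: 1124, 1562, 2072, 2654, 3308, 4034
Third differences: 438, 510, 582, 654, 726
Fourth differences: 72, 72, 72, 72
The fourth differences are constant, so the polynomial has degree 4.

4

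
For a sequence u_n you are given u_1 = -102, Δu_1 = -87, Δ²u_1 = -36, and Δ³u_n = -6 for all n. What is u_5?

-690

Build the table forward from the leading diagonal:
D3: -6  -6  -6  -6  -6
D2: -36  -42  -48  -54  -60
D1: -87  -123  -165  -213  -267
u: -102  -189  -312  -477  -690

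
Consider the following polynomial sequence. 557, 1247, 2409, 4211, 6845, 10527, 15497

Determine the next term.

22019

690, 1162, 1802, 2634, 3682, 4970
472, 640, 832, 1048, 1288
168, 192, 216, 240
24, 24, 24
Fourth differences constant at 24.
240 + 24 = 264;  1288 + 264 = 1552;  4970 + 1552 = 6522;  15497 + 6522 = 22019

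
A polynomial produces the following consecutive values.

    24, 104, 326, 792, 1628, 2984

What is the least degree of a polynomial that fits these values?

Δ: 80, 222, 466, 836, 1356
Δ²: 142, 244, 370, 520
Δ³: 102, 126, 150
Δ⁴: 24, 24
The fourth differences are constant, so the polynomial has degree 4.

4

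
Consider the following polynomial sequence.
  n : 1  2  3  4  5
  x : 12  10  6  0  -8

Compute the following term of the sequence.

-18

Δ: -2, -4, -6, -8
Δ²: -2, -2, -2
Second differences constant at -2.
-8 − 2 = -10;  -8 − 10 = -18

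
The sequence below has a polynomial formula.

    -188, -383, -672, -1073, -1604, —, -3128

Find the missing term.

Using the first 5 terms:
-195  -289  -401  -531
-94  -112  -130
-18  -18
Constant third difference = -18.
Extend forward: -130 − 18 = -148;  -531 − 148 = -679;  -1604 − 679 = -2283

-2283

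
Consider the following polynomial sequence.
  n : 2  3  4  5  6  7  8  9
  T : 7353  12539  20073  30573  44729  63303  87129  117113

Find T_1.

D1: 5186, 7534, 10500, 14156, 18574, 23826, 29984
D2: 2348, 2966, 3656, 4418, 5252, 6158
D3: 618, 690, 762, 834, 906
D4: 72, 72, 72, 72
The fourth differences are constant at 72.
Work back: 618 − 72 = 546;  2348 − 546 = 1802;  5186 − 1802 = 3384;  7353 − 3384 = 3969

3969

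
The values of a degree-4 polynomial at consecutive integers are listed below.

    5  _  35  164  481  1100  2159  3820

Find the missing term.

Using the last 6 terms:
D1: 129, 317, 619, 1059, 1661
D2: 188, 302, 440, 602
D3: 114, 138, 162
D4: 24, 24
Constant fourth difference = 24.
Extend backward: 114 − 24 = 90;  188 − 90 = 98;  129 − 98 = 31;  35 − 31 = 4

4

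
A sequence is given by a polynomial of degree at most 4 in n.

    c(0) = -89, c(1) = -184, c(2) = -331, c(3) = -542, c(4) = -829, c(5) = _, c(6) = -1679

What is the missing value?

Using the first 5 terms:
-95, -147, -211, -287
-52, -64, -76
-12, -12
Constant third difference = -12.
Extend forward: -76 − 12 = -88;  -287 − 88 = -375;  -829 − 375 = -1204

-1204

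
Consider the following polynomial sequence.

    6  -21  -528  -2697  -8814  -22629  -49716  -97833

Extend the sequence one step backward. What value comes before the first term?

-9

Δ: -27, -507, -2169, -6117, -13815, -27087, -48117
Δ²: -480, -1662, -3948, -7698, -13272, -21030
Δ³: -1182, -2286, -3750, -5574, -7758
Δ⁴: -1104, -1464, -1824, -2184
Δ⁵: -360, -360, -360
The fifth differences are constant at -360.
Work back: -1104 + 360 = -744;  -1182 + 744 = -438;  -480 + 438 = -42;  -27 + 42 = 15;  6 − 15 = -9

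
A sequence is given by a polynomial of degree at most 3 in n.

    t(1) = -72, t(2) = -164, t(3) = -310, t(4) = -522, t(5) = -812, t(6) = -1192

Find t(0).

-22

First differences: -92, -146, -212, -290, -380
Second differences: -54, -66, -78, -90
Third differences: -12, -12, -12
The third differences are constant at -12.
Work back: -54 + 12 = -42;  -92 + 42 = -50;  -72 + 50 = -22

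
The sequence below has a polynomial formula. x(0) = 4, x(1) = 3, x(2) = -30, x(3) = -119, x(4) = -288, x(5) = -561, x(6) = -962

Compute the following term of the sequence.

D1: -1  -33  -89  -169  -273  -401
D2: -32  -56  -80  -104  -128
D3: -24  -24  -24  -24
Third differences constant at -24.
-128 − 24 = -152;  -401 − 152 = -553;  -962 − 553 = -1515

-1515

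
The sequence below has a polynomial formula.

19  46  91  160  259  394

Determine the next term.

571

First differences: 27  45  69  99  135
Second differences: 18  24  30  36
Third differences: 6  6  6
Third differences constant at 6.
36 + 6 = 42;  135 + 42 = 177;  394 + 177 = 571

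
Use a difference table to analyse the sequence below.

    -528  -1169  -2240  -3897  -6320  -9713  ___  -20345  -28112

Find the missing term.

-14304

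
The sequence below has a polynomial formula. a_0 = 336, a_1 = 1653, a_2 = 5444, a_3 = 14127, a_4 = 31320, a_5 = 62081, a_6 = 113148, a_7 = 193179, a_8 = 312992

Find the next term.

485805

1317 , 3791 , 8683 , 17193 , 30761 , 51067 , 80031 , 119813
2474 , 4892 , 8510 , 13568 , 20306 , 28964 , 39782
2418 , 3618 , 5058 , 6738 , 8658 , 10818
1200 , 1440 , 1680 , 1920 , 2160
240 , 240 , 240 , 240
Fifth differences constant at 240.
2160 + 240 = 2400;  10818 + 2400 = 13218;  39782 + 13218 = 53000;  119813 + 53000 = 172813;  312992 + 172813 = 485805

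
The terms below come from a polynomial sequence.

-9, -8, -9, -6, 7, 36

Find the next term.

87

D1: 1, -1, 3, 13, 29
D2: -2, 4, 10, 16
D3: 6, 6, 6
Constant third difference = 6, so extend:
16 + 6 = 22;  29 + 22 = 51;  36 + 51 = 87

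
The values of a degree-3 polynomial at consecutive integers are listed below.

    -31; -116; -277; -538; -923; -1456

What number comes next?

-2161

D1: -85, -161, -261, -385, -533
D2: -76, -100, -124, -148
D3: -24, -24, -24
Constant third difference = -24, so extend:
-148 − 24 = -172;  -533 − 172 = -705;  -1456 − 705 = -2161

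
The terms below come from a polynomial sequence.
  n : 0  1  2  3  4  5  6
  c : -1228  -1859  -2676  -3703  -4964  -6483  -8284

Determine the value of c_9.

-15619

-631, -817, -1027, -1261, -1519, -1801
-186, -210, -234, -258, -282
-24, -24, -24, -24
Constant third difference = -24, so extend:
-282 − 24 = -306;  -1801 − 306 = -2107;  -8284 − 2107 = -10391
-306 − 24 = -330;  -2107 − 330 = -2437;  -10391 − 2437 = -12828
-330 − 24 = -354;  -2437 − 354 = -2791;  -12828 − 2791 = -15619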